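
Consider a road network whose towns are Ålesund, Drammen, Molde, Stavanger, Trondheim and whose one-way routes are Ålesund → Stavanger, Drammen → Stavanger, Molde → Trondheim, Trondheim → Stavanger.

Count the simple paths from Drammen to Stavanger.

Drammen→Stavanger

1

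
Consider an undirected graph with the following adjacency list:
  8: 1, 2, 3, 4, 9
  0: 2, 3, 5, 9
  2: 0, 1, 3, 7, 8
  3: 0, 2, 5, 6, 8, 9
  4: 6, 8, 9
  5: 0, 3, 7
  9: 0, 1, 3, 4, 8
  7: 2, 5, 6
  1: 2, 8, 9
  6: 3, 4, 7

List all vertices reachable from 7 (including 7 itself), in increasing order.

Start at 7.
Its neighbours: 2, 5, 6.
Then their neighbours: 0, 1, 3, 4, 8.
Then next layer: 9.
Every vertex is now reached.

0, 1, 2, 3, 4, 5, 6, 7, 8, 9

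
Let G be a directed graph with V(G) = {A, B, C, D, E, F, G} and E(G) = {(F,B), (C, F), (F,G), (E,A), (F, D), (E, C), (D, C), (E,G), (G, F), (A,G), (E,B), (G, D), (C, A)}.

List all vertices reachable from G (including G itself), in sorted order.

A, B, C, D, F, G

Start at G.
Its neighbours: D, F.
Then their neighbours: B, C.
Then next layer: A.
Nothing further is reachable.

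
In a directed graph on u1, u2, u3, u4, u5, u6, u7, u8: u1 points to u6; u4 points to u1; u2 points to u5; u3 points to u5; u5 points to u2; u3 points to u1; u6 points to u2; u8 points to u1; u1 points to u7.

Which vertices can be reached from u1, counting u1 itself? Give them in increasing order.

Start at u1.
Its neighbours: u6, u7.
Then their neighbours: u2.
Then next layer: u5.
Nothing further is reachable.

u1, u2, u5, u6, u7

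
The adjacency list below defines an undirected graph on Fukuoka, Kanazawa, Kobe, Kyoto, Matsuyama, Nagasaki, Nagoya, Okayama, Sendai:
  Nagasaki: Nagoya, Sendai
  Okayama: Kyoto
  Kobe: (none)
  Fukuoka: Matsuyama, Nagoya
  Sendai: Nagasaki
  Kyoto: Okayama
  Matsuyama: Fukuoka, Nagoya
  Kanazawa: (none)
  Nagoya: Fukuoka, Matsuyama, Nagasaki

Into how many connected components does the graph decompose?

4

From Fukuoka: component {Fukuoka, Matsuyama, Nagasaki, Nagoya, Sendai}.
From Kanazawa: component {Kanazawa}.
From Kobe: component {Kobe}.
From Kyoto: component {Kyoto, Okayama}.
That's 4 components.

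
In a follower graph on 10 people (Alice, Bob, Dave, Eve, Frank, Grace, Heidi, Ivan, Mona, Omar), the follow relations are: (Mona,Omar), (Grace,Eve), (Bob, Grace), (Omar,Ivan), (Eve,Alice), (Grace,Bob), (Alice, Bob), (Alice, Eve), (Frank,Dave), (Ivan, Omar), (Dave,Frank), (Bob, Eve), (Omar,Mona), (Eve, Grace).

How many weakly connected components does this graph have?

From Alice: component {Alice, Bob, Eve, Grace}.
From Dave: component {Dave, Frank}.
From Heidi: component {Heidi}.
From Ivan: component {Ivan, Mona, Omar}.
That's 4 components.

4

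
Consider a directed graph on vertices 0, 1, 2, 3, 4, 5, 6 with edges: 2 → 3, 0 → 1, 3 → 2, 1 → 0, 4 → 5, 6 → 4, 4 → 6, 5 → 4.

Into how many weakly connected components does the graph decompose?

3

From 0: component {0, 1}.
From 2: component {2, 3}.
From 4: component {4, 5, 6}.
That's 3 components.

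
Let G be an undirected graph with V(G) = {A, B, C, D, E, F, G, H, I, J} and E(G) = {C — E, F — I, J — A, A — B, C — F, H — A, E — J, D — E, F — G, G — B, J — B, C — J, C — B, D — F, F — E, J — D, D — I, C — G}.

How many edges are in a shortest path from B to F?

Distance 0: B.
Distance 1: A, C, G, J.
Distance 2: D, E, F, H — contains F.

2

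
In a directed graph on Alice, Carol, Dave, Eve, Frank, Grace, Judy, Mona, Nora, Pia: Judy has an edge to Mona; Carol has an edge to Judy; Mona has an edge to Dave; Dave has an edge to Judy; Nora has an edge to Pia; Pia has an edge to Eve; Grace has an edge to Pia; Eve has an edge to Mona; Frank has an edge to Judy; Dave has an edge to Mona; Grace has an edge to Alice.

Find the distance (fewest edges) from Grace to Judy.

Distance 0: Grace.
Distance 1: Alice, Pia.
Distance 2: Eve.
Distance 3: Mona.
Distance 4: Dave.
Distance 5: Judy — contains Judy.

5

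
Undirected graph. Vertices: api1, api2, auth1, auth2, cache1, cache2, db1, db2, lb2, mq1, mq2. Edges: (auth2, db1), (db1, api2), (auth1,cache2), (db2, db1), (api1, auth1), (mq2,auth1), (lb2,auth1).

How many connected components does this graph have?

From api1: component {api1, auth1, cache2, lb2, mq2}.
From api2: component {api2, auth2, db1, db2}.
From cache1: component {cache1}.
From mq1: component {mq1}.
That's 4 components.

4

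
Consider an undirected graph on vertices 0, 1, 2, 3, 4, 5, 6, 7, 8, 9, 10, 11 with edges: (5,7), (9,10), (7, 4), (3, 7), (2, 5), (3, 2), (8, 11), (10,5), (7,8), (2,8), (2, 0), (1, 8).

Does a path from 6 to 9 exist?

6 has no edges, so nothing is reachable from it.

No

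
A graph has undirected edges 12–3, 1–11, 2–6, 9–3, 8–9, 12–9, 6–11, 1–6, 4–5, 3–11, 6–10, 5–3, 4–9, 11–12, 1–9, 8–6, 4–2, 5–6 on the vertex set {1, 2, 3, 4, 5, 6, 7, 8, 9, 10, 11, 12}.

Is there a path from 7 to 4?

7 has no edges, so nothing is reachable from it.

No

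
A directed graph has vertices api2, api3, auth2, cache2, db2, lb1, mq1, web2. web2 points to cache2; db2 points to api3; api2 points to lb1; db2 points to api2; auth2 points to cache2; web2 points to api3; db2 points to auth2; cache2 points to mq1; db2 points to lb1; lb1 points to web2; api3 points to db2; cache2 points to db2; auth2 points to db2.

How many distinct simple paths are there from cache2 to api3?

cache2→db2→api2→lb1→web2→api3
cache2→db2→api3
cache2→db2→lb1→web2→api3

3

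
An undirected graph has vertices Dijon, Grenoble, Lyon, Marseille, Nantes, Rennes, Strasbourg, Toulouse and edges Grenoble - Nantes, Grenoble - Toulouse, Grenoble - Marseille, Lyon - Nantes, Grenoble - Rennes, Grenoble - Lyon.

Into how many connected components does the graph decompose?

From Dijon: component {Dijon}.
From Grenoble: component {Grenoble, Lyon, Marseille, Nantes, Rennes, Toulouse}.
From Strasbourg: component {Strasbourg}.
That's 3 components.

3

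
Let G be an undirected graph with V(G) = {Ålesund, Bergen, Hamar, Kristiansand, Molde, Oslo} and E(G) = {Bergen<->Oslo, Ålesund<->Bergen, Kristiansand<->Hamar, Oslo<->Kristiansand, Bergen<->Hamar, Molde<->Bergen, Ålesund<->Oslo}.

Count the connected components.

1

From Ålesund: component {Ålesund, Bergen, Hamar, Kristiansand, Molde, Oslo}.
That's 1 component.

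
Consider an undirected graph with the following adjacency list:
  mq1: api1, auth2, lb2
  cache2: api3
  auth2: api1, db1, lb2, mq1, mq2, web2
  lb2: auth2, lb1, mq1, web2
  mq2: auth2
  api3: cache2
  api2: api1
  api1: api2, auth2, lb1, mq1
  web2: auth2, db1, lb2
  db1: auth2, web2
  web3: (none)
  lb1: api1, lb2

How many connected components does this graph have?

From api1: component {api1, api2, auth2, db1, lb1, lb2, mq1, mq2, web2}.
From api3: component {api3, cache2}.
From web3: component {web3}.
That's 3 components.

3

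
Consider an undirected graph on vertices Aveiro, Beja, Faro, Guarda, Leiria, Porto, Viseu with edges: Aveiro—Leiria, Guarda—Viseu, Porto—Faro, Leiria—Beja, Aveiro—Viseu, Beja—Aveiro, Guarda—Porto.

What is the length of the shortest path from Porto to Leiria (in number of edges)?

Distance 0: Porto.
Distance 1: Faro, Guarda.
Distance 2: Viseu.
Distance 3: Aveiro.
Distance 4: Beja, Leiria — contains Leiria.

4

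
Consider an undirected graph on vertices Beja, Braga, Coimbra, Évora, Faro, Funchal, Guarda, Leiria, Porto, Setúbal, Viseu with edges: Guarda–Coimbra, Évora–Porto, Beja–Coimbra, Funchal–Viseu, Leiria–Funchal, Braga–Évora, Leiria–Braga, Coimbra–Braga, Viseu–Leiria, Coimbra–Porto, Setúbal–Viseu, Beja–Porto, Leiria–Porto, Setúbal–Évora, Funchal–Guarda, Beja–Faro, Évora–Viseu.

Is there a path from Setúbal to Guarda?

Yes

Explore from Setúbal.
Distance 1: reach Évora, Viseu.
Distance 2: reach Braga, Funchal, Leiria, Porto.
Distance 3: reach Beja, Coimbra, Guarda.
Found Guarda.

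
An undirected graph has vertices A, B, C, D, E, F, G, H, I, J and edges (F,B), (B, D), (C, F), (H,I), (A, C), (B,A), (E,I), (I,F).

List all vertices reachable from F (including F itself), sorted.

A, B, C, D, E, F, H, I

Start at F.
Its neighbours: B, C, I.
Then their neighbours: A, D, E, H.
Nothing further is reachable.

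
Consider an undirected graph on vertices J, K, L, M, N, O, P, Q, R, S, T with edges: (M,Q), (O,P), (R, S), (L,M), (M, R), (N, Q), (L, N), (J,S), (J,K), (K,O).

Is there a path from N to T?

Explore from N.
Distance 1: reach L, Q.
Distance 2: reach M.
Distance 3: reach R.
Distance 4: reach S.
Distance 5: reach J.
Distance 6: reach K.
Distance 7: reach O.
Distance 8: reach P.
The search is exhausted without reaching T; it lies in a different component.

No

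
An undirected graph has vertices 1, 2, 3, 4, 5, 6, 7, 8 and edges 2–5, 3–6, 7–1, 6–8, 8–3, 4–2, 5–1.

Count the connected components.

2

From 1: component {1, 2, 4, 5, 7}.
From 3: component {3, 6, 8}.
That's 2 components.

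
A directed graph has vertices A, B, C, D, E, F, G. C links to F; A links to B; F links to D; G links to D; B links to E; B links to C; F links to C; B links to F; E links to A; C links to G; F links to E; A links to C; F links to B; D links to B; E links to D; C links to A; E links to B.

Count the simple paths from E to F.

8

E→A→B→C→F
E→A→B→F
E→A→C→F
E→A→C→G→D→B→F
E→B→C→F
E→B→F
E→D→B→C→F
E→D→B→F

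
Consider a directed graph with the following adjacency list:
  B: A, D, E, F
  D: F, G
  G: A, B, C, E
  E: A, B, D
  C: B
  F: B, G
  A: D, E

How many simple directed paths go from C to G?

C→B→A→D→F→G
C→B→A→D→G
C→B→A→E→D→F→G
C→B→A→E→D→G
C→B→D→F→G
C→B→D→G
C→B→E→A→D→F→G
C→B→E→A→D→G
C→B→E→D→F→G
C→B→E→D→G
C→B→F→G

11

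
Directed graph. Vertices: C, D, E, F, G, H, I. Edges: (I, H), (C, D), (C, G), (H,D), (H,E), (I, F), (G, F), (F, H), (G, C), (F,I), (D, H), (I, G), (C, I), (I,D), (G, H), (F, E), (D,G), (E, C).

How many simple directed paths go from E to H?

E→C→D→G→F→H
E→C→D→G→F→I→H
E→C→D→G→H
E→C→D→H
E→C→G→F→H
E→C→G→F→I→D→H
E→C→G→F→I→H
E→C→G→H
E→C→I→D→G→F→H
E→C→I→D→G→H
E→C→I→D→H
E→C→I→F→H
E→C→I→G→F→H
E→C→I→G→H
E→C→I→H

15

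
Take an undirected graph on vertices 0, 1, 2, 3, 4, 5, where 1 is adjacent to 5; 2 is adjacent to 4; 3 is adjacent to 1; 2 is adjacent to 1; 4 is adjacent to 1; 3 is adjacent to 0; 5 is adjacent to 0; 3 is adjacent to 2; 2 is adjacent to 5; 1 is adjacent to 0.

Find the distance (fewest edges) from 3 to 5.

Distance 0: 3.
Distance 1: 0, 1, 2.
Distance 2: 4, 5 — contains 5.

2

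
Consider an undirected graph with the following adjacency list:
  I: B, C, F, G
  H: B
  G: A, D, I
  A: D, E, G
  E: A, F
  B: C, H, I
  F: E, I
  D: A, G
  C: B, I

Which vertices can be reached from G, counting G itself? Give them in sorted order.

Start at G.
Its neighbours: A, D, I.
Then their neighbours: B, C, E, F.
Then next layer: H.
Every vertex is now reached.

A, B, C, D, E, F, G, H, I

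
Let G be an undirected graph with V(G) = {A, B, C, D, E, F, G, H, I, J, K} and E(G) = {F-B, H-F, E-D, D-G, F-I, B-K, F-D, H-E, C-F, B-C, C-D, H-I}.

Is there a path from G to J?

Explore from G.
Distance 1: reach D.
Distance 2: reach C, E, F.
Distance 3: reach B, H, I.
Distance 4: reach K.
The search is exhausted without reaching J; it lies in a different component.

No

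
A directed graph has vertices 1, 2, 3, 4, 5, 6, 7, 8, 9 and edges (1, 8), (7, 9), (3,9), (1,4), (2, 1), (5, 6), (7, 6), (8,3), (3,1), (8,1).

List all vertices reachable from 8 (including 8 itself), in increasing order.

1, 3, 4, 8, 9

Start at 8.
Its neighbours: 1, 3.
Then their neighbours: 4, 9.
Nothing further is reachable.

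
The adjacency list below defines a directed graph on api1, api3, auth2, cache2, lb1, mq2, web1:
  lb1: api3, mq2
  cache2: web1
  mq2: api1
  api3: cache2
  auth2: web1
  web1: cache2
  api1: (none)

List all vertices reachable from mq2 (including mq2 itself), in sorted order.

api1, mq2

Start at mq2.
Its neighbours: api1.
Nothing further is reachable.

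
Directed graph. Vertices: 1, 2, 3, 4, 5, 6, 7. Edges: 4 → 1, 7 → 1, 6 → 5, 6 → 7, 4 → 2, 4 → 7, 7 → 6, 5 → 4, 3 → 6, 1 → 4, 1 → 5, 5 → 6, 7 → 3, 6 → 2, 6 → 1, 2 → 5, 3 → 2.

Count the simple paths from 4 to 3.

4→1→5→6→7→3
4→2→5→6→7→3
4→7→3

3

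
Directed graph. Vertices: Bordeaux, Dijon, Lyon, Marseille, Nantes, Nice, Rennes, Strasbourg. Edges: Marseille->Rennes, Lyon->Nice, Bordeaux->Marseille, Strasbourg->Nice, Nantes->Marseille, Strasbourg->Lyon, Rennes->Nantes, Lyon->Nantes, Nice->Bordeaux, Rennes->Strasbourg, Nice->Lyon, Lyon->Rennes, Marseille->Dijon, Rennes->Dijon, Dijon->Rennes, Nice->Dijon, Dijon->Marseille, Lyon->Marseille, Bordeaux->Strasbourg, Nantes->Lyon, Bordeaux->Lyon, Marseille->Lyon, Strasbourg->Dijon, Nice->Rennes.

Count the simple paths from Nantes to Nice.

Nantes→Lyon→Marseille→Dijon→Rennes→Strasbourg→Nice
Nantes→Lyon→Marseille→Rennes→Strasbourg→Nice
Nantes→Lyon→Nice
Nantes→Lyon→Rennes→Strasbourg→Nice
Nantes→Marseille→Dijon→Rennes→Strasbourg→Lyon→Nice
Nantes→Marseille→Dijon→Rennes→Strasbourg→Nice
Nantes→Marseille→Lyon→Nice
Nantes→Marseille→Lyon→Rennes→Strasbourg→Nice
Nantes→Marseille→Rennes→Strasbourg→Lyon→Nice
Nantes→Marseille→Rennes→Strasbourg→Nice

10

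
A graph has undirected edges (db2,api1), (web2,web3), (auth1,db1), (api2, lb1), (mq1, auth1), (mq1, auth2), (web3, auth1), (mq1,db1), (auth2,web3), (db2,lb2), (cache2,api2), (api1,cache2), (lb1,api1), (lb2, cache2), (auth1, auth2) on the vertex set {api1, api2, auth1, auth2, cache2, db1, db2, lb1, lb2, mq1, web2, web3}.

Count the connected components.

2

From api1: component {api1, api2, cache2, db2, lb1, lb2}.
From auth1: component {auth1, auth2, db1, mq1, web2, web3}.
That's 2 components.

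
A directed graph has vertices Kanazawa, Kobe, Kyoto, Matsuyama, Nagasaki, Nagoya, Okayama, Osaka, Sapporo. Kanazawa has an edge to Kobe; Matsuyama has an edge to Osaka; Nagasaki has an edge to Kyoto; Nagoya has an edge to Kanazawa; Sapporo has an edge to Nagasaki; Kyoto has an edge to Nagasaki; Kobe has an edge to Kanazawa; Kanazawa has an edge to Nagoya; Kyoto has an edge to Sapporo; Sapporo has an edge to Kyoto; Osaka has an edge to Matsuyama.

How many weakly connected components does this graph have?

From Kanazawa: component {Kanazawa, Kobe, Nagoya}.
From Kyoto: component {Kyoto, Nagasaki, Sapporo}.
From Matsuyama: component {Matsuyama, Osaka}.
From Okayama: component {Okayama}.
That's 4 components.

4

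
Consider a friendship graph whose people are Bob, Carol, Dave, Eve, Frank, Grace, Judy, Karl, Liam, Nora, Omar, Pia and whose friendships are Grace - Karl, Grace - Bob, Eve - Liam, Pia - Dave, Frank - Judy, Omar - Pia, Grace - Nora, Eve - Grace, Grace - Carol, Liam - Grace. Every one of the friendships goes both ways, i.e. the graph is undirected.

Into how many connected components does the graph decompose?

3

From Bob: component {Bob, Carol, Eve, Grace, Karl, Liam, Nora}.
From Dave: component {Dave, Omar, Pia}.
From Frank: component {Frank, Judy}.
That's 3 components.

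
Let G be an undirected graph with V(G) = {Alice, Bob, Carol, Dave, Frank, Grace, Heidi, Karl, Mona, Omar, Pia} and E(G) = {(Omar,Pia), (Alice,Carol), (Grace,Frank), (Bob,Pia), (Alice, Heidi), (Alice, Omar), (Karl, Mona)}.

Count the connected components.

From Alice: component {Alice, Bob, Carol, Heidi, Omar, Pia}.
From Dave: component {Dave}.
From Frank: component {Frank, Grace}.
From Karl: component {Karl, Mona}.
That's 4 components.

4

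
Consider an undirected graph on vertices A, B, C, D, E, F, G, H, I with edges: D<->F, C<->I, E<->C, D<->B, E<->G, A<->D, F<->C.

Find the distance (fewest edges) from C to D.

2

Distance 0: C.
Distance 1: E, F, I.
Distance 2: D, G — contains D.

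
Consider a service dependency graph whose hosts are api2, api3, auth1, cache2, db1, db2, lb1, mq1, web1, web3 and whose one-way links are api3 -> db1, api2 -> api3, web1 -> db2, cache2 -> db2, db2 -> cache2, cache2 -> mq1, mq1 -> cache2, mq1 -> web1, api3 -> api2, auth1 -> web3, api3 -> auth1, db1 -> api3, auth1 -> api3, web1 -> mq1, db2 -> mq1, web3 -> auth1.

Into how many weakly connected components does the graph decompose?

From api2: component {api2, api3, auth1, db1, web3}.
From cache2: component {cache2, db2, mq1, web1}.
From lb1: component {lb1}.
That's 3 components.

3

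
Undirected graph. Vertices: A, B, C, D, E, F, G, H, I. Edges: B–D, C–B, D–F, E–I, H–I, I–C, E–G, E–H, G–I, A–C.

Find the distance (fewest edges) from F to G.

Distance 0: F.
Distance 1: D.
Distance 2: B.
Distance 3: C.
Distance 4: A, I.
Distance 5: E, G, H — contains G.

5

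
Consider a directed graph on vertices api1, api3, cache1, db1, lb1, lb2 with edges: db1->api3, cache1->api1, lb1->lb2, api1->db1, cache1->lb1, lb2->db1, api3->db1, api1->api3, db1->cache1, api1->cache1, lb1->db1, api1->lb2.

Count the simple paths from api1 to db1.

api1→api3→db1
api1→cache1→lb1→db1
api1→cache1→lb1→lb2→db1
api1→db1
api1→lb2→db1

5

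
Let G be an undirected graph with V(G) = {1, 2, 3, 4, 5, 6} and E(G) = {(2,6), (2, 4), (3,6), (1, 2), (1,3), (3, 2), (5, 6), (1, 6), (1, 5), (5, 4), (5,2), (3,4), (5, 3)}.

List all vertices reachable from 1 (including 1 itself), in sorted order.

Start at 1.
Its neighbours: 2, 3, 5, 6.
Then their neighbours: 4.
Every vertex is now reached.

1, 2, 3, 4, 5, 6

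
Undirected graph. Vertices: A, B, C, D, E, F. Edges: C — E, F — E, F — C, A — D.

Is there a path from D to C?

No

Explore from D.
Distance 1: reach A.
The search is exhausted without reaching C; it lies in a different component.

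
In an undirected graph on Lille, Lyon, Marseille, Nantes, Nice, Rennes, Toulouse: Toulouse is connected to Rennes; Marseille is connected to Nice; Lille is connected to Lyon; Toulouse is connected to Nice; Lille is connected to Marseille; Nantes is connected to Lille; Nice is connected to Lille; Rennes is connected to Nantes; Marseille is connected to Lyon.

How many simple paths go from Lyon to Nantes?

Lyon–Lille–Marseille–Nice–Toulouse–Rennes–Nantes
Lyon–Lille–Nantes
Lyon–Lille–Nice–Toulouse–Rennes–Nantes
Lyon–Marseille–Lille–Nantes
Lyon–Marseille–Lille–Nice–Toulouse–Rennes–Nantes
Lyon–Marseille–Nice–Lille–Nantes
Lyon–Marseille–Nice–Toulouse–Rennes–Nantes

7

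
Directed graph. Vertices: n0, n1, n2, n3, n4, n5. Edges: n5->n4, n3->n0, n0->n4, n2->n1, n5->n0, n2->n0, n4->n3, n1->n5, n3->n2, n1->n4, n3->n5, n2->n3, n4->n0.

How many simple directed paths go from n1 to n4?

3

n1→n4
n1→n5→n0→n4
n1→n5→n4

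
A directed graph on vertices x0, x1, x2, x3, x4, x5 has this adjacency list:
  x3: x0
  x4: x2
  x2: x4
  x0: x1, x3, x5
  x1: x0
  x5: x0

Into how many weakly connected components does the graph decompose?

2

From x0: component {x0, x1, x3, x5}.
From x2: component {x2, x4}.
That's 2 components.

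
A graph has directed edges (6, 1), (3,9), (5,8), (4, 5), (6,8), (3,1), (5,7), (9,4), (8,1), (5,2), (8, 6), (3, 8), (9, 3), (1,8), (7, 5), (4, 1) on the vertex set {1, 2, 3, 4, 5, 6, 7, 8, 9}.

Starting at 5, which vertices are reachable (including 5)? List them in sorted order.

Start at 5.
Its neighbours: 2, 7, 8.
Then their neighbours: 1, 6.
Nothing further is reachable.

1, 2, 5, 6, 7, 8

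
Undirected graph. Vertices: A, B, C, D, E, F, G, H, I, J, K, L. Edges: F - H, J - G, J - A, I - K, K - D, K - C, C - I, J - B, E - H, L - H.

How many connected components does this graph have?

From A: component {A, B, G, J}.
From C: component {C, D, I, K}.
From E: component {E, F, H, L}.
That's 3 components.

3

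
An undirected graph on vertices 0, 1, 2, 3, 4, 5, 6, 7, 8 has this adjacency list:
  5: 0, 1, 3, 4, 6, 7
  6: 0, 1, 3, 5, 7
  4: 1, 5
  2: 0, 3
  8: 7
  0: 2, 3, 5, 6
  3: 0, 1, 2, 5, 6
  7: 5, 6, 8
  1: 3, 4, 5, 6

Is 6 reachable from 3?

Explore from 3.
Distance 1: reach 0, 1, 2, 5, 6.
Found 6.

Yes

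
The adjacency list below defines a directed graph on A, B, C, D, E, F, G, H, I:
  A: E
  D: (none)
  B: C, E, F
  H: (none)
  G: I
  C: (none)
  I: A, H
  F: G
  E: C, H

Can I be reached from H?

No

H has no outgoing edges, so nothing is reachable from it.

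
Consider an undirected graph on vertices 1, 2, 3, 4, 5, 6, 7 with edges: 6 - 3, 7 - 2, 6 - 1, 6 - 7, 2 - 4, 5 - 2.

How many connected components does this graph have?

From 1: component {1, 2, 3, 4, 5, 6, 7}.
That's 1 component.

1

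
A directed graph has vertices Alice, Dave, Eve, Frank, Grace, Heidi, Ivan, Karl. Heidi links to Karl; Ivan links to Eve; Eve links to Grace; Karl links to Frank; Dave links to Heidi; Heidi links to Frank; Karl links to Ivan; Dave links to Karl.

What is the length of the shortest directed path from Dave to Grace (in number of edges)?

Distance 0: Dave.
Distance 1: Heidi, Karl.
Distance 2: Frank, Ivan.
Distance 3: Eve.
Distance 4: Grace — contains Grace.

4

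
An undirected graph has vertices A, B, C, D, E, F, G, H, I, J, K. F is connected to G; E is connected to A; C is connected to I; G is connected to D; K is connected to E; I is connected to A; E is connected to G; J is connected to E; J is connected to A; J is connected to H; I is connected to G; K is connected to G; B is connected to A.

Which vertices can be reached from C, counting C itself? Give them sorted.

Start at C.
Its neighbours: I.
Then their neighbours: A, G.
Then next layer: B, D, E, F, J, K.
Then next layer: H.
Every vertex is now reached.

A, B, C, D, E, F, G, H, I, J, K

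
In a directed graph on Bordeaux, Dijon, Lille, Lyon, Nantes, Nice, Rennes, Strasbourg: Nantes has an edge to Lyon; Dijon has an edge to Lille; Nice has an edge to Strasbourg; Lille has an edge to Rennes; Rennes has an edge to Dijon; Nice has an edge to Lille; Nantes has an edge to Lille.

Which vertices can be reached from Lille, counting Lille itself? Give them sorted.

Start at Lille.
Its neighbours: Rennes.
Then their neighbours: Dijon.
Nothing further is reachable.

Dijon, Lille, Rennes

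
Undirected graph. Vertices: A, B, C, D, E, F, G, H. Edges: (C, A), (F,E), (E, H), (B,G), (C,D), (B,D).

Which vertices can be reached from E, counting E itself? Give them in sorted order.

Start at E.
Its neighbours: F, H.
Nothing further is reachable.

E, F, H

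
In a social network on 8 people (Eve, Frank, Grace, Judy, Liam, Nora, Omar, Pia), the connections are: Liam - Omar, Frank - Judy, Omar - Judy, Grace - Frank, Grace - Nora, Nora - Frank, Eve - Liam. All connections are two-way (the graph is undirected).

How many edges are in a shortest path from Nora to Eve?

Distance 0: Nora.
Distance 1: Frank, Grace.
Distance 2: Judy.
Distance 3: Omar.
Distance 4: Liam.
Distance 5: Eve — contains Eve.

5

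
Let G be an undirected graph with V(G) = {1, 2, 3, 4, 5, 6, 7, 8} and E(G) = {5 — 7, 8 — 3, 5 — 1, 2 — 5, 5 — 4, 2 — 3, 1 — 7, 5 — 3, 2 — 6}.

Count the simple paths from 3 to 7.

3–2–5–1–7
3–2–5–7
3–5–1–7
3–5–7

4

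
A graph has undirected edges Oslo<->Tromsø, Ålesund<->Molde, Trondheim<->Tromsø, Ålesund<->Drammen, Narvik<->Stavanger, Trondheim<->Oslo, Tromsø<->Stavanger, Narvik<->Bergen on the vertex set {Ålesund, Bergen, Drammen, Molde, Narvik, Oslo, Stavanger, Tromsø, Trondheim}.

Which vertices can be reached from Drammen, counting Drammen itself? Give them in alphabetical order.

Ålesund, Drammen, Molde

Start at Drammen.
Its neighbours: Ålesund.
Then their neighbours: Molde.
Nothing further is reachable.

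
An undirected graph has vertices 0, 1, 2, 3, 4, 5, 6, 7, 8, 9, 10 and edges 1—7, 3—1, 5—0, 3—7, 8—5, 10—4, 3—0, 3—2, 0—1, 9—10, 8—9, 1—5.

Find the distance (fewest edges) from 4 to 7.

6

Distance 0: 4.
Distance 1: 10.
Distance 2: 9.
Distance 3: 8.
Distance 4: 5.
Distance 5: 0, 1.
Distance 6: 3, 7 — contains 7.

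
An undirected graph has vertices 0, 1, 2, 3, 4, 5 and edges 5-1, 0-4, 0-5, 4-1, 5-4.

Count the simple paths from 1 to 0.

4

1–4–0
1–4–5–0
1–5–0
1–5–4–0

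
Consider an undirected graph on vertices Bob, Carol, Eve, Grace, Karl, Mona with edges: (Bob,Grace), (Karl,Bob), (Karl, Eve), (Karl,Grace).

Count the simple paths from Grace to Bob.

2

Grace–Bob
Grace–Karl–Bob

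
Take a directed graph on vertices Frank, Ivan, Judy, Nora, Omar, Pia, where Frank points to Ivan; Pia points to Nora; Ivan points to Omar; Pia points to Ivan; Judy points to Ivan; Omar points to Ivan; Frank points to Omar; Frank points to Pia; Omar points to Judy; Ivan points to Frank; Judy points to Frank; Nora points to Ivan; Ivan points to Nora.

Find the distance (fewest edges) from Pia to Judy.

Distance 0: Pia.
Distance 1: Ivan, Nora.
Distance 2: Frank, Omar.
Distance 3: Judy — contains Judy.

3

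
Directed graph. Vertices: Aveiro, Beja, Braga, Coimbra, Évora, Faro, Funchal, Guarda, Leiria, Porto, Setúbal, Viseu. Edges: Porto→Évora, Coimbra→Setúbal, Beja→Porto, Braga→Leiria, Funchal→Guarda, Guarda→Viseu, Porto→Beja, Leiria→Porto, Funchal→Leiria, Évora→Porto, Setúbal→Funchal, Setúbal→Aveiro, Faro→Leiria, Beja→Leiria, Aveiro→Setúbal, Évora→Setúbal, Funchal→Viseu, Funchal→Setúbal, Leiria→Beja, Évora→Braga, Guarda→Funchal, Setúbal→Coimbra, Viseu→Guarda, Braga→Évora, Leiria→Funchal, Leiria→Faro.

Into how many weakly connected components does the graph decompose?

From Aveiro: component {Aveiro, Beja, Braga, Coimbra, Évora, Faro, Funchal, Guarda, Leiria, Porto, Setúbal, Viseu}.
That's 1 component.

1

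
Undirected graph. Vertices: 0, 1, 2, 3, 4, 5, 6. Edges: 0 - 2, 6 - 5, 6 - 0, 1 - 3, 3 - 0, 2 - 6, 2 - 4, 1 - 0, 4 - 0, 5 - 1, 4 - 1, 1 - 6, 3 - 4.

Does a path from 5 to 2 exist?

Explore from 5.
Distance 1: reach 1, 6.
Distance 2: reach 0, 2, 3, 4.
Found 2.

Yes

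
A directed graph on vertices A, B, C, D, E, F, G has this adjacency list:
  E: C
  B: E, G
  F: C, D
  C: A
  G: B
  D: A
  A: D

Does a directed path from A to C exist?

No

Explore from A.
Distance 1: reach D.
The search from A is exhausted; no directed path reaches C.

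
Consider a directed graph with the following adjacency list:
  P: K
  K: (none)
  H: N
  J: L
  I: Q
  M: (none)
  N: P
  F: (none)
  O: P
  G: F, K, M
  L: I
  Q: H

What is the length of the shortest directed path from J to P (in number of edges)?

Distance 0: J.
Distance 1: L.
Distance 2: I.
Distance 3: Q.
Distance 4: H.
Distance 5: N.
Distance 6: P — contains P.

6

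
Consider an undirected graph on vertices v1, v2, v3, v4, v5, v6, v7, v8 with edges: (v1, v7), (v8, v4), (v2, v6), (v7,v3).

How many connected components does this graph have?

4

From v1: component {v1, v3, v7}.
From v2: component {v2, v6}.
From v4: component {v4, v8}.
From v5: component {v5}.
That's 4 components.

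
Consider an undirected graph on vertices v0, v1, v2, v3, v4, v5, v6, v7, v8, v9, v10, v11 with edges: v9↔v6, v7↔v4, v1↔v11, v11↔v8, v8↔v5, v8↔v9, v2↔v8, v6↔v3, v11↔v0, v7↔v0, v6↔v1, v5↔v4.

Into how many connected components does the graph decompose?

2

From v0: component {v0, v1, v2, v3, v4, v5, v6, v7, v8, v9, v11}.
From v10: component {v10}.
That's 2 components.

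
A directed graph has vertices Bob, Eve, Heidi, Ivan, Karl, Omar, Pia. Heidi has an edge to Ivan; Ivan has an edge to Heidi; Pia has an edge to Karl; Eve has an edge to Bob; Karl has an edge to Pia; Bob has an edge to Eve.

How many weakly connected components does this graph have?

From Bob: component {Bob, Eve}.
From Heidi: component {Heidi, Ivan}.
From Karl: component {Karl, Pia}.
From Omar: component {Omar}.
That's 4 components.

4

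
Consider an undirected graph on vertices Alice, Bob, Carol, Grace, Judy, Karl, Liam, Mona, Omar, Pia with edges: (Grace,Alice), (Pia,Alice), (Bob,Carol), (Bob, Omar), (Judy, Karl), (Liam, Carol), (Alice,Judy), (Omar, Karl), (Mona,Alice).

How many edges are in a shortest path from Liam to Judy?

5

Distance 0: Liam.
Distance 1: Carol.
Distance 2: Bob.
Distance 3: Omar.
Distance 4: Karl.
Distance 5: Judy — contains Judy.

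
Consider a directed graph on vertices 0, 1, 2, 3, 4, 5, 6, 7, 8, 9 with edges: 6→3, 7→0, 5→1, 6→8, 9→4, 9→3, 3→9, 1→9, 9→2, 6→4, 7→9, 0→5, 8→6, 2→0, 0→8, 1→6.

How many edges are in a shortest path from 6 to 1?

Distance 0: 6.
Distance 1: 3, 4, 8.
Distance 2: 9.
Distance 3: 2.
Distance 4: 0.
Distance 5: 5.
Distance 6: 1 — contains 1.

6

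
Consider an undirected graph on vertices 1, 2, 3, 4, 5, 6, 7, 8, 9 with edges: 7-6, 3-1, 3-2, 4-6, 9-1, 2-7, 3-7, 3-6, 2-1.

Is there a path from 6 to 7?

Explore from 6.
Distance 1: reach 3, 4, 7.
Found 7.

Yes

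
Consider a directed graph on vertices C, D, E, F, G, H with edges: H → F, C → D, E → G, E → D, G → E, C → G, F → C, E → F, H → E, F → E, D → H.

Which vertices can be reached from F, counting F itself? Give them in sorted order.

Start at F.
Its neighbours: C, E.
Then their neighbours: D, G.
Then next layer: H.
Every vertex is now reached.

C, D, E, F, G, H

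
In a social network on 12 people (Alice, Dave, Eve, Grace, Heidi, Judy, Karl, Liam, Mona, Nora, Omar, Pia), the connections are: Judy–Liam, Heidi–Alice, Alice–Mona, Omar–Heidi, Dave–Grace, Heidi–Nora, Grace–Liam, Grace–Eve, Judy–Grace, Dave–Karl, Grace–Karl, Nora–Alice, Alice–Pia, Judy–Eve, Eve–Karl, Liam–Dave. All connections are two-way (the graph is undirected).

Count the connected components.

From Alice: component {Alice, Heidi, Mona, Nora, Omar, Pia}.
From Dave: component {Dave, Eve, Grace, Judy, Karl, Liam}.
That's 2 components.

2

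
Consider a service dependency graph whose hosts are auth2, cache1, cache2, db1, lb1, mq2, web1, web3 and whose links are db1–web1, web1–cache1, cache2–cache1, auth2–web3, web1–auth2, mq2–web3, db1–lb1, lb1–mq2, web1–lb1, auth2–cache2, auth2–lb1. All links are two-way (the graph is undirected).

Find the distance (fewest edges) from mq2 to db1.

2

Distance 0: mq2.
Distance 1: lb1, web3.
Distance 2: auth2, db1, web1 — contains db1.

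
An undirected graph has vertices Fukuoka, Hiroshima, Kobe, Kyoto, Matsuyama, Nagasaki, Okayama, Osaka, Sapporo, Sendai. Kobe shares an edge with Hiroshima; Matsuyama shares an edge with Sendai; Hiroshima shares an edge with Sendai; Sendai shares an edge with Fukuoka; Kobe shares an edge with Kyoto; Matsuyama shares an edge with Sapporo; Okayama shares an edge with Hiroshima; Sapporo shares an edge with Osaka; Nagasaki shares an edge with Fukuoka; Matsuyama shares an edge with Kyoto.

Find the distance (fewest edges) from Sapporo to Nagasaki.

Distance 0: Sapporo.
Distance 1: Matsuyama, Osaka.
Distance 2: Kyoto, Sendai.
Distance 3: Fukuoka, Hiroshima, Kobe.
Distance 4: Nagasaki, Okayama — contains Nagasaki.

4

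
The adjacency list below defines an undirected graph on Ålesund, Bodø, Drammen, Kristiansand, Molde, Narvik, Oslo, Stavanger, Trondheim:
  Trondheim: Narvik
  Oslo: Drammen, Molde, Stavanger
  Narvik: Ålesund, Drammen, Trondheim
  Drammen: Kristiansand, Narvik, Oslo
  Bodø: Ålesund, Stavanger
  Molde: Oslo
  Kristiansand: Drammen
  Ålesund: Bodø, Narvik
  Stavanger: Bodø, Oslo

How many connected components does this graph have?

From Ålesund: component {Ålesund, Bodø, Drammen, Kristiansand, Molde, Narvik, Oslo, Stavanger, Trondheim}.
That's 1 component.

1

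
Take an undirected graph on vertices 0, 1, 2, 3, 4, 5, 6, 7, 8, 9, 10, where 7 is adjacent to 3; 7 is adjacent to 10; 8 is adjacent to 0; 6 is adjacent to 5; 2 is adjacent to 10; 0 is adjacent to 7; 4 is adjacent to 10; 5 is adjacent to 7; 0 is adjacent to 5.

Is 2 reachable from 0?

Explore from 0.
Distance 1: reach 5, 7, 8.
Distance 2: reach 3, 6, 10.
Distance 3: reach 2, 4.
Found 2.

Yes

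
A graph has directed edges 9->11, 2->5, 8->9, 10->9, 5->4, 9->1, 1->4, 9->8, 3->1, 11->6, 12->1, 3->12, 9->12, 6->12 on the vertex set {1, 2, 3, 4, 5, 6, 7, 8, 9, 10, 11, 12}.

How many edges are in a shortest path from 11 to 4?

Distance 0: 11.
Distance 1: 6.
Distance 2: 12.
Distance 3: 1.
Distance 4: 4 — contains 4.

4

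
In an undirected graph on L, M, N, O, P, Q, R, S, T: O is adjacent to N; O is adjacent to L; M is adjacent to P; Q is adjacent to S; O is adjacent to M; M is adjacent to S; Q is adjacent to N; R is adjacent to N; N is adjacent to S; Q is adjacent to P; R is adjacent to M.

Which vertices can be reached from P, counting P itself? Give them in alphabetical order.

L, M, N, O, P, Q, R, S

Start at P.
Its neighbours: M, Q.
Then their neighbours: N, O, R, S.
Then next layer: L.
Nothing further is reachable.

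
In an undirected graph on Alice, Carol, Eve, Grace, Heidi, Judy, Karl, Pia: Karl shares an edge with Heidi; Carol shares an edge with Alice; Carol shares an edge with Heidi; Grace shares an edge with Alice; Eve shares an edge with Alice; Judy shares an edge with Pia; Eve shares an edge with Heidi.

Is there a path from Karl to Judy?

Explore from Karl.
Distance 1: reach Heidi.
Distance 2: reach Carol, Eve.
Distance 3: reach Alice.
Distance 4: reach Grace.
The search is exhausted without reaching Judy; it lies in a different component.

No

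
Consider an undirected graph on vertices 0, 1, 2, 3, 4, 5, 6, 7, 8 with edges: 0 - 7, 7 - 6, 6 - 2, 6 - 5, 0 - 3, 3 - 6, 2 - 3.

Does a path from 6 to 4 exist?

No

Explore from 6.
Distance 1: reach 2, 3, 5, 7.
Distance 2: reach 0.
The search is exhausted without reaching 4; it lies in a different component.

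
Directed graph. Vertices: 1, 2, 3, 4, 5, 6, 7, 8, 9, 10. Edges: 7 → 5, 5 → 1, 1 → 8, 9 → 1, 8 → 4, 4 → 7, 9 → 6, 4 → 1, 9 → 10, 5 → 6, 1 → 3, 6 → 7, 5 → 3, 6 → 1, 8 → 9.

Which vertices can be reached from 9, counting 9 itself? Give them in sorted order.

Start at 9.
Its neighbours: 1, 6, 10.
Then their neighbours: 3, 7, 8.
Then next layer: 4, 5.
Nothing further is reachable.

1, 3, 4, 5, 6, 7, 8, 9, 10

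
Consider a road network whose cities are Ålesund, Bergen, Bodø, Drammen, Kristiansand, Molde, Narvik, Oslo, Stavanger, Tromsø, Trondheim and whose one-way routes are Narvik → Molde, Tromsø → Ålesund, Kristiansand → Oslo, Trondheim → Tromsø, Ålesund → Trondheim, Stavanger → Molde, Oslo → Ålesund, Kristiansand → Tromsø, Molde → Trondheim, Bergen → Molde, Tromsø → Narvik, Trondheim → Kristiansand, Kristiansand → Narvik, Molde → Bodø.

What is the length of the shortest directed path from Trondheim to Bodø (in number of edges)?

Distance 0: Trondheim.
Distance 1: Kristiansand, Tromsø.
Distance 2: Ålesund, Narvik, Oslo.
Distance 3: Molde.
Distance 4: Bodø — contains Bodø.

4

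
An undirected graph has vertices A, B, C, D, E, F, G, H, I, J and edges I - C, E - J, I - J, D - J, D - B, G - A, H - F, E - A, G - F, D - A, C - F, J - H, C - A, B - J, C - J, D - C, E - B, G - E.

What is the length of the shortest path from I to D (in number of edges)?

Distance 0: I.
Distance 1: C, J.
Distance 2: A, B, D, E, F, H — contains D.

2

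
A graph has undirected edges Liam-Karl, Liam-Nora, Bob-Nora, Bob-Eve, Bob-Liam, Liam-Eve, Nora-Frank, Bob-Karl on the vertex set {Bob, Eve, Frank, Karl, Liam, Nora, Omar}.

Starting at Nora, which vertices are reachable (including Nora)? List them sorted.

Start at Nora.
Its neighbours: Bob, Frank, Liam.
Then their neighbours: Eve, Karl.
Nothing further is reachable.

Bob, Eve, Frank, Karl, Liam, Nora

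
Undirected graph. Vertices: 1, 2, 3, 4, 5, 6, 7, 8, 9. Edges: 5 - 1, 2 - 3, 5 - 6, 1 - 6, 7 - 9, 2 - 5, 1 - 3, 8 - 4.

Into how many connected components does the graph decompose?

From 1: component {1, 2, 3, 5, 6}.
From 4: component {4, 8}.
From 7: component {7, 9}.
That's 3 components.

3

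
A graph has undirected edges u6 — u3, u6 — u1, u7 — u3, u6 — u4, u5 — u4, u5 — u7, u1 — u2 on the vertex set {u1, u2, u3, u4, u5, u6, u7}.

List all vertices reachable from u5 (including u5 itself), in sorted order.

u1, u2, u3, u4, u5, u6, u7

Start at u5.
Its neighbours: u4, u7.
Then their neighbours: u3, u6.
Then next layer: u1.
Then next layer: u2.
Every vertex is now reached.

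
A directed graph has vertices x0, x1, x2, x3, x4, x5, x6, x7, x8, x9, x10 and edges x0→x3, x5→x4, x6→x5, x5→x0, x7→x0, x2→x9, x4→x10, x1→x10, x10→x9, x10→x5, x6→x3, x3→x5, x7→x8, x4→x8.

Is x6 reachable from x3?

No

Explore from x3.
Distance 1: reach x5.
Distance 2: reach x0, x4.
Distance 3: reach x8, x10.
Distance 4: reach x9.
The search from x3 is exhausted; no directed path reaches x6.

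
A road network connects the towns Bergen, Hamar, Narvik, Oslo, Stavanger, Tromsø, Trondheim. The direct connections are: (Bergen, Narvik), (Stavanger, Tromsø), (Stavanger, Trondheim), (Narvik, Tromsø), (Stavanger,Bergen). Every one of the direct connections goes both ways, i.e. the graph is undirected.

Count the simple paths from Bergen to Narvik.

2

Bergen–Narvik
Bergen–Stavanger–Tromsø–Narvik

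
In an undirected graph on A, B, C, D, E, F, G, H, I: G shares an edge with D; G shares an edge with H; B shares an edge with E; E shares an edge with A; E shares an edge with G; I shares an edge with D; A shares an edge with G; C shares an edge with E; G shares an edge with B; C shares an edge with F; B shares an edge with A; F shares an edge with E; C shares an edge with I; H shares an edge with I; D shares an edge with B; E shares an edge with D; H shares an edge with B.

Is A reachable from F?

Yes

Explore from F.
Distance 1: reach C, E.
Distance 2: reach A, B, D, G, I.
Found A.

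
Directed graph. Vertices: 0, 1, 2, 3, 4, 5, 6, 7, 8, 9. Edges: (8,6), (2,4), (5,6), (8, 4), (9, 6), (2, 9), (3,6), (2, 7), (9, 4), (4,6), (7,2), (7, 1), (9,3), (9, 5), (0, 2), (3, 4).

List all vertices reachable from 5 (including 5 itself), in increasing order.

5, 6

Start at 5.
Its neighbours: 6.
Nothing further is reachable.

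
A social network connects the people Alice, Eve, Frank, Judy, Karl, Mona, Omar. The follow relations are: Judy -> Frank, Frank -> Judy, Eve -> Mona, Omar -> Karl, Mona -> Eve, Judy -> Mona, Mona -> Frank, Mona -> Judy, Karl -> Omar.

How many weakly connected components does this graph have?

3

From Alice: component {Alice}.
From Eve: component {Eve, Frank, Judy, Mona}.
From Karl: component {Karl, Omar}.
That's 3 components.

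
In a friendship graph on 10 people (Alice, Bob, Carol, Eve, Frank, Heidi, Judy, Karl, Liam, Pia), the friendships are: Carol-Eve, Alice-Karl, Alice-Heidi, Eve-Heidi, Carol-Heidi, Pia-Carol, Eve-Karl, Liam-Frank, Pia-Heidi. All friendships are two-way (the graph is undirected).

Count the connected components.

From Alice: component {Alice, Carol, Eve, Heidi, Karl, Pia}.
From Bob: component {Bob}.
From Frank: component {Frank, Liam}.
From Judy: component {Judy}.
That's 4 components.

4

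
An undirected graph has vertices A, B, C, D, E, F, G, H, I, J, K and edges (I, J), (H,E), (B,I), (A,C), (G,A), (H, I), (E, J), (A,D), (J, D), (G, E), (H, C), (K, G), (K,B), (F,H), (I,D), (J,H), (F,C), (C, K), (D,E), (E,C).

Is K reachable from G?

Explore from G.
Distance 1: reach A, E, K.
Found K.

Yes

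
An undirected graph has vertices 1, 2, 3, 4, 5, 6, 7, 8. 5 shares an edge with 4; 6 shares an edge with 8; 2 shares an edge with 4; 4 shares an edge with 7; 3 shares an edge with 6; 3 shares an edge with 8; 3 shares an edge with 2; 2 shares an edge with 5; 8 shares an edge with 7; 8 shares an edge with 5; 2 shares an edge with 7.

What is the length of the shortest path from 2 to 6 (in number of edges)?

2

Distance 0: 2.
Distance 1: 3, 4, 5, 7.
Distance 2: 6, 8 — contains 6.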